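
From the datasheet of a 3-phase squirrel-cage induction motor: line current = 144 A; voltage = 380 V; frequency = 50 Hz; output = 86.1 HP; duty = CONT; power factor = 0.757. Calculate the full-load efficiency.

P_out = 86.1 × 746 = 64231 W
P_in = √3·V_L·I_L·cosφ = 1.732 × 380 × 144 × 0.757 = 71745 W
η = P_out / P_in = 64231 / 71745 = 0.895 = 89.5%

89.5 %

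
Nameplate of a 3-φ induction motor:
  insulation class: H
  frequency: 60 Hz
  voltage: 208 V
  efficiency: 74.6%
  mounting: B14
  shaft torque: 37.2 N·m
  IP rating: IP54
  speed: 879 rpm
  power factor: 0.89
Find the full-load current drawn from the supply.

14.3 A

ω = 2π×879/60 = 92.05 rad/s; P_out = τω = 37.2 × 92.05 = 3424 W
P_in = P_out / η = 3424 / 0.746 = 4590 W
I_L = P_in / (√3·V_L·cosφ) = 4590 / (1.732 × 208 × 0.89) = 14.3 A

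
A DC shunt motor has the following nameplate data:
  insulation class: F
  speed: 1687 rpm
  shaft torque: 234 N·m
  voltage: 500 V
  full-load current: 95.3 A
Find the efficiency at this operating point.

ω = 2π × 1687/60 = 176.7 rad/s; P_out = τω = 234 × 176.7 = 41348 W
P_in = V·I = 500 × 95.3 = 47650 W
η = P_out / P_in = 41348 / 47650 = 0.868 = 86.8%

86.8 %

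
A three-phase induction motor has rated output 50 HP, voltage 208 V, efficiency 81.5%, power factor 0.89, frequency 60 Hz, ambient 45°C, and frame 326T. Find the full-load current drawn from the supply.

143 A

P_out = 50 × 746 = 37300 W
P_in = P_out / η = 37300 / 0.815 = 45767 W
I_L = P_in / (√3·V_L·cosφ) = 45767 / (1.732 × 208 × 0.89) = 143 A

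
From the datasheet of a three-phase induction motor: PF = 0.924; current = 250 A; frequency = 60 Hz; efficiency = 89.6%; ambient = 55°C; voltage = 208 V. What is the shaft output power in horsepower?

100 HP

P_in = √3·V·I·cosφ = 1.732 × 208 × 250 × 0.924 = 83219 W
P_out = η·P_in = 0.896 × 83219 = 74564 W
= 74564/746 = 100 HP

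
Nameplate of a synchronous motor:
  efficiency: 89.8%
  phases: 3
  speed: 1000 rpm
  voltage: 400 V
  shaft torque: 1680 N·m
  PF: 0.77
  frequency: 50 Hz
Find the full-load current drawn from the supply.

367 A

ω = 2π×1000/60 = 104.7 rad/s; P_out = τω = 1680 × 104.7 = 175896 W
P_in = P_out / η = 175896 / 0.898 = 195875 W
I_L = P_in / (√3·V_L·cosφ) = 195875 / (1.732 × 400 × 0.77) = 367 A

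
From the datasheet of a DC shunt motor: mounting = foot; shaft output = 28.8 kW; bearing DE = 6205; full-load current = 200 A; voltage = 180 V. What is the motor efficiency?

80.0 %

P_out = 28.8 kW = 28800 W
P_in = V·I = 180 × 200 = 36000 W
η = P_out / P_in = 28800 / 36000 = 0.800 = 80.0%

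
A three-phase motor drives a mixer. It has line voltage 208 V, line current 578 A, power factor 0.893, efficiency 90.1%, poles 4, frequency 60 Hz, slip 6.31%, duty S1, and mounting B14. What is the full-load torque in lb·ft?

700 lb·ft

P_in = √3·V·I·cosφ = 1.732 × 208 × 578 × 0.893 = 185948 W
P_out = η·P_in = 0.901 × 185948 = 167539 W
n_s = 120×60/4 = 1800 rpm; n = 1800×(1−0.0631) = 1686 rpm
ω = 2π×1686/60 = 176.6 rad/s
τ = P_out/ω = 167539/176.6 = 948.7 N·m
In lb·ft: 948.7/1.356 = 700 lb·ft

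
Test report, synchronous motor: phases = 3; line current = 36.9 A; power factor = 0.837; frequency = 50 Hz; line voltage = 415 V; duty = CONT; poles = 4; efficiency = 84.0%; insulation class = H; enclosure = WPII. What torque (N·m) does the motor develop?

P_in = √3·V·I·cosφ = 1.732 × 415 × 36.9 × 0.837 = 22200 W
P_out = η·P_in = 0.84 × 22200 = 18648 W
n = n_s = 120×50/4 = 1500 rpm (synchronous)
ω = 2π×1500/60 = 157.1 rad/s
τ = P_out/ω = 18648/157.1 = 119 N·m

119 N·m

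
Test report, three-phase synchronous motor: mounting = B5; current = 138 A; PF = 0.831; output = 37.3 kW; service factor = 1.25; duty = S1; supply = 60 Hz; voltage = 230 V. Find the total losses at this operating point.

P_in = √3·V·I·cosφ = 1.732×230×138×0.831 = 45683 W
P_out = 37300 W
Losses = P_in − P_out = 45683 − 37300 = 8383 W

8380 W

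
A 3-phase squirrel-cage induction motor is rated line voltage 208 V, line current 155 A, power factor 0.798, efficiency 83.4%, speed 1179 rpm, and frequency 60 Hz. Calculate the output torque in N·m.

P_in = √3·V·I·cosφ = 1.732 × 208 × 155 × 0.798 = 44560 W
P_out = η·P_in = 0.834 × 44560 = 37163 W
n = 1179 rpm
ω = 2π×1179/60 = 123.5 rad/s
τ = P_out/ω = 37163/123.5 = 301 N·m

301 N·m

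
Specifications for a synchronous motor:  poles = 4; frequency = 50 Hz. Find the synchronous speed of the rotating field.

n_s = 120f/p = 120×50/4 = 1500 rpm

1500 rpm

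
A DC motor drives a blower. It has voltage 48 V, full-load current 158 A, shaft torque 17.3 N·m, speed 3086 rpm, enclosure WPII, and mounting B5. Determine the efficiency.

73.7 %

ω = 2π × 3086/60 = 323.2 rad/s; P_out = τω = 17.3 × 323.2 = 5591 W
P_in = V·I = 48 × 158 = 7584 W
η = P_out / P_in = 5591 / 7584 = 0.737 = 73.7%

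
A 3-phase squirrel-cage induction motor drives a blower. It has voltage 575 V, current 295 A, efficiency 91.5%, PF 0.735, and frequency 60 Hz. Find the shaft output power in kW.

P_in = √3·V·I·cosφ = 1.732 × 575 × 295 × 0.735 = 215936 W
P_out = η·P_in = 0.915 × 215936 = 197581 W

198 kW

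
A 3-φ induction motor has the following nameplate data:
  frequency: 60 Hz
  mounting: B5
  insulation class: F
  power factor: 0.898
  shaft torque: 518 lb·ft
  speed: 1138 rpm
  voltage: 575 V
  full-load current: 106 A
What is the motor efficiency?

88.3 %

τ = 518 lb·ft × 1.356 = 702.4 N·m
ω = 2π × 1138/60 = 119.2 rad/s; P_out = τω = 702.4 × 119.2 = 83726 W
P_in = √3·V_L·I_L·cosφ = 1.732 × 575 × 106 × 0.898 = 94798 W
η = P_out / P_in = 83726 / 94798 = 0.883 = 88.3%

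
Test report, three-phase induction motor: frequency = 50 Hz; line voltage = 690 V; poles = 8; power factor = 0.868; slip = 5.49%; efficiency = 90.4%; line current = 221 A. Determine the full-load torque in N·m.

2790 N·m

P_in = √3·V·I·cosφ = 1.732 × 690 × 221 × 0.868 = 229250 W
P_out = η·P_in = 0.904 × 229250 = 207242 W
n_s = 120×50/8 = 750 rpm; n = 750×(1−0.0549) = 709 rpm
ω = 2π×709/60 = 74.25 rad/s
τ = P_out/ω = 207242/74.25 = 2790 N·m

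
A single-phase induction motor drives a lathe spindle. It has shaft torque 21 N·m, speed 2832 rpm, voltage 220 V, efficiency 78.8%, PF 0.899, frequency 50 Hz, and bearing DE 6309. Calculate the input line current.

ω = 2π×2832/60 = 296.6 rad/s; P_out = τω = 21 × 296.6 = 6229 W
P_in = P_out / η = 6229 / 0.788 = 7905 W
I = P_in / (V·cosφ) = 7905 / (220 × 0.899) = 40 A

40 A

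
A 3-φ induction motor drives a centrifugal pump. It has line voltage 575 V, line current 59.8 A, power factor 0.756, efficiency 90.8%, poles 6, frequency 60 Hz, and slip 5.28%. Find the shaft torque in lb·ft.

253 lb·ft

P_in = √3·V·I·cosφ = 1.732 × 575 × 59.8 × 0.756 = 45023 W
P_out = η·P_in = 0.908 × 45023 = 40881 W
n_s = 120×60/6 = 1200 rpm; n = 1200×(1−0.0528) = 1137 rpm
ω = 2π×1137/60 = 119.1 rad/s
τ = P_out/ω = 40881/119.1 = 343.2 N·m
In lb·ft: 343.2/1.356 = 253 lb·ft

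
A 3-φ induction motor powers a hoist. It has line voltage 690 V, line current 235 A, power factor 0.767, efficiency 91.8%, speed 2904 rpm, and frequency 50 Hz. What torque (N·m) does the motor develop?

650 N·m

P_in = √3·V·I·cosφ = 1.732 × 690 × 235 × 0.767 = 215407 W
P_out = η·P_in = 0.918 × 215407 = 197744 W
n = 2904 rpm
ω = 2π×2904/60 = 304.1 rad/s
τ = P_out/ω = 197744/304.1 = 650 N·m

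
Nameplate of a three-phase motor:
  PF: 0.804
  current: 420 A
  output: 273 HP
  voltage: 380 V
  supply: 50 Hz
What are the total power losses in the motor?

P_in = √3·V·I·cosφ = 1.732×380×420×0.804 = 222247 W
P_out = 273×746 = 203658 W
Losses = P_in − P_out = 222247 − 203658 = 18589 W

18.6 kW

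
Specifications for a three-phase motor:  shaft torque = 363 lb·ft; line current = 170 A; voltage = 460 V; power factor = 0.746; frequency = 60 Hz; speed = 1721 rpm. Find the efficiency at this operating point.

87.8 %

τ = 363 lb·ft × 1.356 = 492.2 N·m
ω = 2π × 1721/60 = 180.2 rad/s; P_out = τω = 492.2 × 180.2 = 88694 W
P_in = √3·V_L·I_L·cosφ = 1.732 × 460 × 170 × 0.746 = 101040 W
η = P_out / P_in = 88694 / 101040 = 0.878 = 87.8%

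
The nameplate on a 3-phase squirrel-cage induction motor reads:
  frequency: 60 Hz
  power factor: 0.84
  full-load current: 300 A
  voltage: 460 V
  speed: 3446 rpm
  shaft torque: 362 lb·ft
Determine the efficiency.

88.2 %

τ = 362 lb·ft × 1.356 = 490.9 N·m
ω = 2π × 3446/60 = 360.9 rad/s; P_out = τω = 490.9 × 360.9 = 177166 W
P_in = √3·V_L·I_L·cosφ = 1.732 × 460 × 300 × 0.84 = 200773 W
η = P_out / P_in = 177166 / 200773 = 0.882 = 88.2%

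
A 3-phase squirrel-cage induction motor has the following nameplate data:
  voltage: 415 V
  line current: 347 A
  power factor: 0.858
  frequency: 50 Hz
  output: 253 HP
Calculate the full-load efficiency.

P_out = 253 × 746 = 188738 W
P_in = √3·V_L·I_L·cosφ = 1.732 × 415 × 347 × 0.858 = 213999 W
η = P_out / P_in = 188738 / 213999 = 0.882 = 88.2%

88.2 %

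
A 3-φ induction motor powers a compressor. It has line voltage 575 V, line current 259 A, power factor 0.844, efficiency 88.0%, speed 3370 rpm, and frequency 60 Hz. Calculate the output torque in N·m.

543 N·m

P_in = √3·V·I·cosφ = 1.732 × 575 × 259 × 0.844 = 217700 W
P_out = η·P_in = 0.88 × 217700 = 191576 W
n = 3370 rpm
ω = 2π×3370/60 = 352.9 rad/s
τ = P_out/ω = 191576/352.9 = 543 N·m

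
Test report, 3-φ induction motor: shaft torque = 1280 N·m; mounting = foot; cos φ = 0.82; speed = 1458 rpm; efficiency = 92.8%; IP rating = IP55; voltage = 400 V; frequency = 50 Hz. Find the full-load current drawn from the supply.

ω = 2π×1458/60 = 152.7 rad/s; P_out = τω = 1280 × 152.7 = 195456 W
P_in = P_out / η = 195456 / 0.928 = 210621 W
I_L = P_in / (√3·V_L·cosφ) = 210621 / (1.732 × 400 × 0.82) = 371 A

371 A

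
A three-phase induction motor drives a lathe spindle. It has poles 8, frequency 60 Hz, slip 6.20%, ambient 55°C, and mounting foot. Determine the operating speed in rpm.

844 rpm

n_s = 120f/p = 120×60/8 = 900 rpm
n = n_s(1 − s) = 900 × (1 − 0.062) = 844 rpm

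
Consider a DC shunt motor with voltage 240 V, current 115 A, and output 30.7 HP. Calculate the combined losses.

P_in = V·I = 240×115 = 27600 W
P_out = 30.7×746 = 22902 W
Losses = P_in − P_out = 27600 − 22902 = 4698 W

4.7 kW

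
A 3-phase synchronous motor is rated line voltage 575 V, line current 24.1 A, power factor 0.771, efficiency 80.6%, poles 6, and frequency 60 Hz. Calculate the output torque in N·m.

119 N·m

P_in = √3·V·I·cosφ = 1.732 × 575 × 24.1 × 0.771 = 18505 W
P_out = η·P_in = 0.806 × 18505 = 14915 W
n = n_s = 120×60/6 = 1200 rpm (synchronous)
ω = 2π×1200/60 = 125.7 rad/s
τ = P_out/ω = 14915/125.7 = 119 N·m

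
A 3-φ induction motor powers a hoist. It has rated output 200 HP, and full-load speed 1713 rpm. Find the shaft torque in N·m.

832 N·m

P_out = 200 × 746 = 149200 W
ω = 2π × 1713/60 = 179.4 rad/s
τ = P_out/ω = 149200/179.4 = 832 N·m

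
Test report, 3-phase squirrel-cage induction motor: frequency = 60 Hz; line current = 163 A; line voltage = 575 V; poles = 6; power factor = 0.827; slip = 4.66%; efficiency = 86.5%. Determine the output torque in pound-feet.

715 lb·ft

P_in = √3·V·I·cosφ = 1.732 × 575 × 163 × 0.827 = 134248 W
P_out = η·P_in = 0.865 × 134248 = 116125 W
n_s = 120×60/6 = 1200 rpm; n = 1200×(1−0.0466) = 1144 rpm
ω = 2π×1144/60 = 119.8 rad/s
τ = P_out/ω = 116125/119.8 = 969.3 N·m
In lb·ft: 969.3/1.356 = 715 lb·ft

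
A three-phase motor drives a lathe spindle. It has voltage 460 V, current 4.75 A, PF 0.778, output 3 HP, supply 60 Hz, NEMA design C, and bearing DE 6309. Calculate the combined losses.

706 W

P_in = √3·V·I·cosφ = 1.732×460×4.75×0.778 = 2944 W
P_out = 3×746 = 2238 W
Losses = P_in − P_out = 2944 − 2238 = 706 W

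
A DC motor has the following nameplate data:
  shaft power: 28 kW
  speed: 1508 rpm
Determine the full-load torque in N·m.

ω = 2π × 1508/60 = 157.9 rad/s
τ = P/ω = 28000/157.9 = 177 N·m

177 N·m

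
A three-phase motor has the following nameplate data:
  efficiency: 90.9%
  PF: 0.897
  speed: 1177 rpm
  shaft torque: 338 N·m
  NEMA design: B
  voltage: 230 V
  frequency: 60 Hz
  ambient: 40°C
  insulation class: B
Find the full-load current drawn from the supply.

128 A

ω = 2π×1177/60 = 123.3 rad/s; P_out = τω = 338 × 123.3 = 41675 W
P_in = P_out / η = 41675 / 0.909 = 45847 W
I_L = P_in / (√3·V_L·cosφ) = 45847 / (1.732 × 230 × 0.897) = 128 A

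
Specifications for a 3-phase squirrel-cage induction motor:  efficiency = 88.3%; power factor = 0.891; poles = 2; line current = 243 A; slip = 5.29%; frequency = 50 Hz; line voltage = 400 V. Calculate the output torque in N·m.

P_in = √3·V·I·cosφ = 1.732 × 400 × 243 × 0.891 = 150000 W
P_out = η·P_in = 0.883 × 150000 = 132450 W
n_s = 120×50/2 = 3000 rpm; n = 3000×(1−0.0529) = 2841 rpm
ω = 2π×2841/60 = 297.5 rad/s
τ = P_out/ω = 132450/297.5 = 445 N·m

445 N·m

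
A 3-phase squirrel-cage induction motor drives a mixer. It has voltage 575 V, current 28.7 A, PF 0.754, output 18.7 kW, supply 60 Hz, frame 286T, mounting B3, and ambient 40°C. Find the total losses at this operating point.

P_in = √3·V·I·cosφ = 1.732×575×28.7×0.754 = 21551 W
P_out = 18700 W
Losses = P_in − P_out = 21551 − 18700 = 2851 W

2850 W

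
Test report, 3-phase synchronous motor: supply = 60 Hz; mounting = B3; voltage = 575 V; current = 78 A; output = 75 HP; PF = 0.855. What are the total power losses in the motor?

P_in = √3·V·I·cosφ = 1.732×575×78×0.855 = 66417 W
P_out = 75×746 = 55950 W
Losses = P_in − P_out = 66417 − 55950 = 10467 W

10500 W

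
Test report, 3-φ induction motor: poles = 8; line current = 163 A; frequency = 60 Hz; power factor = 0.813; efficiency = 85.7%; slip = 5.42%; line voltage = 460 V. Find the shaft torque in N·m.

P_in = √3·V·I·cosφ = 1.732 × 460 × 163 × 0.813 = 105581 W
P_out = η·P_in = 0.857 × 105581 = 90483 W
n_s = 120×60/8 = 900 rpm; n = 900×(1−0.0542) = 851 rpm
ω = 2π×851/60 = 89.12 rad/s
τ = P_out/ω = 90483/89.12 = 1020 N·m

1020 N·m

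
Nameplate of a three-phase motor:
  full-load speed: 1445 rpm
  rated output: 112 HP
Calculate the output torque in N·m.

552 N·m

P_out = 112 × 746 = 83552 W
ω = 2π × 1445/60 = 151.3 rad/s
τ = P_out/ω = 83552/151.3 = 552 N·m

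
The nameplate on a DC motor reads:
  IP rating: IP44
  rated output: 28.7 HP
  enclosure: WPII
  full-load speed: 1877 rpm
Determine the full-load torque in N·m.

P_out = 28.7 × 746 = 21410 W
ω = 2π × 1877/60 = 196.6 rad/s
τ = P_out/ω = 21410/196.6 = 109 N·m

109 N·m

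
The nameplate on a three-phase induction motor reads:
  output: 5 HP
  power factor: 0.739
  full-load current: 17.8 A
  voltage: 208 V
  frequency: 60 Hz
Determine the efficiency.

P_out = 5 × 746 = 3730 W
P_in = √3·V_L·I_L·cosφ = 1.732 × 208 × 17.8 × 0.739 = 4739 W
η = P_out / P_in = 3730 / 4739 = 0.787 = 78.7%

78.7 %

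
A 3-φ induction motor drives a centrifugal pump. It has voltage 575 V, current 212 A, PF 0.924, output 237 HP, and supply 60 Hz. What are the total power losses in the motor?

18.3 kW

P_in = √3·V·I·cosφ = 1.732×575×212×0.924 = 195085 W
P_out = 237×746 = 176802 W
Losses = P_in − P_out = 195085 − 176802 = 18283 W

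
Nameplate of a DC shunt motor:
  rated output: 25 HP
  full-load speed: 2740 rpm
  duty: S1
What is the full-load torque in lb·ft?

P_out = 25 × 746 = 18650 W
ω = 2π × 2740/60 = 286.9 rad/s
τ = P_out/ω = 18650/286.9 = 65.01 N·m
In lb·ft: 65.01/1.356 = 47.9 lb·ft

47.9 lb·ft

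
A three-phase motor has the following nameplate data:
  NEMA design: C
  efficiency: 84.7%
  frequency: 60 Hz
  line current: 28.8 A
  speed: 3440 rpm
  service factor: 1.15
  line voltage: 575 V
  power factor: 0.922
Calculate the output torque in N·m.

P_in = √3·V·I·cosφ = 1.732 × 575 × 28.8 × 0.922 = 26445 W
P_out = η·P_in = 0.847 × 26445 = 22399 W
n = 3440 rpm
ω = 2π×3440/60 = 360.2 rad/s
τ = P_out/ω = 22399/360.2 = 62.2 N·m

62.2 N·m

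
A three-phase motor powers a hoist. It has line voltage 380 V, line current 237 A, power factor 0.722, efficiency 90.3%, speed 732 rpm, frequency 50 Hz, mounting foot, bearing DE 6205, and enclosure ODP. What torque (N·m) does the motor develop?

1330 N·m

P_in = √3·V·I·cosφ = 1.732 × 380 × 237 × 0.722 = 112620 W
P_out = η·P_in = 0.903 × 112620 = 101696 W
n = 732 rpm
ω = 2π×732/60 = 76.65 rad/s
τ = P_out/ω = 101696/76.65 = 1330 N·m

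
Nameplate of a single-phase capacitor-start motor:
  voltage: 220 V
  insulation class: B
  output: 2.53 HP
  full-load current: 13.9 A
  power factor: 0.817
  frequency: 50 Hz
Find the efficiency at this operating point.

P_out = 2.53 × 746 = 1887 W
P_in = V·I·cosφ = 220 × 13.9 × 0.817 = 2498 W
η = P_out / P_in = 1887 / 2498 = 0.755 = 75.5%

75.5 %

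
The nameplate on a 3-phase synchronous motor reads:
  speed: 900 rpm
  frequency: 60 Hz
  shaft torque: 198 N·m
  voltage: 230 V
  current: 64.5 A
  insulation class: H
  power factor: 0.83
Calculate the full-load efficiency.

ω = 2π × 900/60 = 94.25 rad/s; P_out = τω = 198 × 94.25 = 18662 W
P_in = √3·V_L·I_L·cosφ = 1.732 × 230 × 64.5 × 0.83 = 21326 W
η = P_out / P_in = 18662 / 21326 = 0.875 = 87.5%

87.5 %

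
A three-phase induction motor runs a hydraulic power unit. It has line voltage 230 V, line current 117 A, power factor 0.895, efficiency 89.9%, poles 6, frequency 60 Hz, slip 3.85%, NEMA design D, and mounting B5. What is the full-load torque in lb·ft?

P_in = √3·V·I·cosφ = 1.732 × 230 × 117 × 0.895 = 41714 W
P_out = η·P_in = 0.899 × 41714 = 37501 W
n_s = 120×60/6 = 1200 rpm; n = 1200×(1−0.0385) = 1154 rpm
ω = 2π×1154/60 = 120.8 rad/s
τ = P_out/ω = 37501/120.8 = 310.4 N·m
In lb·ft: 310.4/1.356 = 229 lb·ft

229 lb·ft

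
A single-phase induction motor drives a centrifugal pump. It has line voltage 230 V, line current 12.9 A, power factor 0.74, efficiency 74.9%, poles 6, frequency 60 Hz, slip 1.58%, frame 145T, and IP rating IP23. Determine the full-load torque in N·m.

13.3 N·m

P_in = V·I·cosφ = 230 × 12.9 × 0.74 = 2196 W
P_out = η·P_in = 0.749 × 2196 = 1645 W
n_s = 120×60/6 = 1200 rpm; n = 1200×(1−0.0158) = 1181 rpm
ω = 2π×1181/60 = 123.7 rad/s
τ = P_out/ω = 1645/123.7 = 13.3 N·m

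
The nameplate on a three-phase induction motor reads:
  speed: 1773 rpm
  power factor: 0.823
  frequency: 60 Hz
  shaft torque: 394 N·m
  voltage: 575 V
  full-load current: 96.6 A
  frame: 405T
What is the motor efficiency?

ω = 2π × 1773/60 = 185.7 rad/s; P_out = τω = 394 × 185.7 = 73166 W
P_in = √3·V_L·I_L·cosφ = 1.732 × 575 × 96.6 × 0.823 = 79176 W
η = P_out / P_in = 73166 / 79176 = 0.924 = 92.4%

92.4 %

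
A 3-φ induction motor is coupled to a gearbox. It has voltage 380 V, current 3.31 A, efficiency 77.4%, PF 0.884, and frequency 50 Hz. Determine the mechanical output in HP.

P_in = √3·V·I·cosφ = 1.732 × 380 × 3.31 × 0.884 = 1926 W
P_out = η·P_in = 0.774 × 1926 = 1491 W
= 1491/746 = 2 HP

2 HP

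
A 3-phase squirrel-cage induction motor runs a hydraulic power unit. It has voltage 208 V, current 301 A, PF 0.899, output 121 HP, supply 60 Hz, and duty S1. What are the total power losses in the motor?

7.22 kW

P_in = √3·V·I·cosφ = 1.732×208×301×0.899 = 97485 W
P_out = 121×746 = 90266 W
Losses = P_in − P_out = 97485 − 90266 = 7219 W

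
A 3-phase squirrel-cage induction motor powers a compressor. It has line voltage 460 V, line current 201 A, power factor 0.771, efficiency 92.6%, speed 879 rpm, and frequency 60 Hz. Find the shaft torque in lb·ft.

P_in = √3·V·I·cosφ = 1.732 × 460 × 201 × 0.771 = 123468 W
P_out = η·P_in = 0.926 × 123468 = 114331 W
n = 879 rpm
ω = 2π×879/60 = 92.05 rad/s
τ = P_out/ω = 114331/92.05 = 1242 N·m
In lb·ft: 1242/1.356 = 916 lb·ft

916 lb·ft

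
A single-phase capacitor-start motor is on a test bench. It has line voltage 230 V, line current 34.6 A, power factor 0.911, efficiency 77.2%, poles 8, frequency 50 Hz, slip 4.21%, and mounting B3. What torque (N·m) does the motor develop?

P_in = V·I·cosφ = 230 × 34.6 × 0.911 = 7250 W
P_out = η·P_in = 0.772 × 7250 = 5597 W
n_s = 120×50/8 = 750 rpm; n = 750×(1−0.0421) = 718 rpm
ω = 2π×718/60 = 75.19 rad/s
τ = P_out/ω = 5597/75.19 = 74.4 N·m

74.4 N·m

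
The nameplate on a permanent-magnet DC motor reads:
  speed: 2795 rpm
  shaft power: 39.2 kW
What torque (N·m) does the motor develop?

ω = 2π × 2795/60 = 292.7 rad/s
τ = P/ω = 39200/292.7 = 134 N·m

134 N·m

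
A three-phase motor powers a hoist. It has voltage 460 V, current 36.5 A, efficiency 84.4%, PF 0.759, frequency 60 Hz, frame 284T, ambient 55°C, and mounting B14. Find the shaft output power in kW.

18.6 kW

P_in = √3·V·I·cosφ = 1.732 × 460 × 36.5 × 0.759 = 22072 W
P_out = η·P_in = 0.844 × 22072 = 18629 W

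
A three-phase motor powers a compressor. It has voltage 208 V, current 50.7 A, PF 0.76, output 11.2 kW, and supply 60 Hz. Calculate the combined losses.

P_in = √3·V·I·cosφ = 1.732×208×50.7×0.76 = 13881 W
P_out = 11200 W
Losses = P_in − P_out = 13881 − 11200 = 2681 W

2680 W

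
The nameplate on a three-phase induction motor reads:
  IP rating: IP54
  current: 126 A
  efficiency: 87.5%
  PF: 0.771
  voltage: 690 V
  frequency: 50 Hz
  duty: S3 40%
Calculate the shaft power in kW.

P_in = √3·V·I·cosφ = 1.732 × 690 × 126 × 0.771 = 116097 W
P_out = η·P_in = 0.875 × 116097 = 101585 W

102 kW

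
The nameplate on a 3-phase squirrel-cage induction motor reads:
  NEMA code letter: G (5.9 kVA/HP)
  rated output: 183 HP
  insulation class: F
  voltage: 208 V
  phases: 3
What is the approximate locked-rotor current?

3000 A

S_LR = 5.9 × 183 = 1079.7 kVA
I_LR = S_LR/(√3·V_L) = 1079700/(1.732×208) = 3000 A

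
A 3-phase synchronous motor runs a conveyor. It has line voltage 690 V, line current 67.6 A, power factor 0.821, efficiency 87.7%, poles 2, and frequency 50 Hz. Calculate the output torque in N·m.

185 N·m

P_in = √3·V·I·cosφ = 1.732 × 690 × 67.6 × 0.821 = 66326 W
P_out = η·P_in = 0.877 × 66326 = 58168 W
n = n_s = 120×50/2 = 3000 rpm (synchronous)
ω = 2π×3000/60 = 314.2 rad/s
τ = P_out/ω = 58168/314.2 = 185 N·m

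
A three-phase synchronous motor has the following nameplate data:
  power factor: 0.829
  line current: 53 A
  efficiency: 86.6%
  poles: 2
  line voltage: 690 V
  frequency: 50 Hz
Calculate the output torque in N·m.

145 N·m

P_in = √3·V·I·cosφ = 1.732 × 690 × 53 × 0.829 = 52508 W
P_out = η·P_in = 0.866 × 52508 = 45472 W
n = n_s = 120×50/2 = 3000 rpm (synchronous)
ω = 2π×3000/60 = 314.2 rad/s
τ = P_out/ω = 45472/314.2 = 145 N·m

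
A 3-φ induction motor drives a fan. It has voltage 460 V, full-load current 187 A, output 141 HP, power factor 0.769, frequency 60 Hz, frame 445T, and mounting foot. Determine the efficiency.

91.8 %

P_out = 141 × 746 = 105186 W
P_in = √3·V_L·I_L·cosφ = 1.732 × 460 × 187 × 0.769 = 114571 W
η = P_out / P_in = 105186 / 114571 = 0.918 = 91.8%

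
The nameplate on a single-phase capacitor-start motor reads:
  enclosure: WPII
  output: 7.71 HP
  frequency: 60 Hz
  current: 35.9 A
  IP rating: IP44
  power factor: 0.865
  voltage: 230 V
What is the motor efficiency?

P_out = 7.71 × 746 = 5752 W
P_in = V·I·cosφ = 230 × 35.9 × 0.865 = 7142 W
η = P_out / P_in = 5752 / 7142 = 0.805 = 80.5%

80.5 %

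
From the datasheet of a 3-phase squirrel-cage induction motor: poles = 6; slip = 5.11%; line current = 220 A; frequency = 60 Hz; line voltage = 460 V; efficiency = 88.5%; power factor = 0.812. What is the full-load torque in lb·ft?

779 lb·ft

P_in = √3·V·I·cosφ = 1.732 × 460 × 220 × 0.812 = 142326 W
P_out = η·P_in = 0.885 × 142326 = 125959 W
n_s = 120×60/6 = 1200 rpm; n = 1200×(1−0.0511) = 1139 rpm
ω = 2π×1139/60 = 119.3 rad/s
τ = P_out/ω = 125959/119.3 = 1056 N·m
In lb·ft: 1056/1.356 = 779 lb·ft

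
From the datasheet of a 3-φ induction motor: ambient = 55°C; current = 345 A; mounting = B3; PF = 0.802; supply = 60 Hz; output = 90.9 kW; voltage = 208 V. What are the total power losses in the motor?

8780 W

P_in = √3·V·I·cosφ = 1.732×208×345×0.802 = 99679 W
P_out = 90900 W
Losses = P_in − P_out = 99679 − 90900 = 8779 W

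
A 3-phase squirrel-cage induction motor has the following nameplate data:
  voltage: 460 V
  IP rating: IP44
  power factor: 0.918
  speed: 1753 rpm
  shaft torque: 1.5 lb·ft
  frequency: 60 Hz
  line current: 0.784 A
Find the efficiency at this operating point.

τ = 1.5 lb·ft × 1.356 = 2.034 N·m
ω = 2π × 1753/60 = 183.6 rad/s; P_out = τω = 2.034 × 183.6 = 373 W
P_in = √3·V_L·I_L·cosφ = 1.732 × 460 × 0.784 × 0.918 = 573 W
η = P_out / P_in = 373 / 573 = 0.651 = 65.1%

65.1 %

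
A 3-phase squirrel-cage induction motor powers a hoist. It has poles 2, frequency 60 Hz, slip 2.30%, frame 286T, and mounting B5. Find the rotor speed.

n_s = 120f/p = 120×60/2 = 3600 rpm
n = n_s(1 − s) = 3600 × (1 − 0.023) = 3517 rpm

3517 rpm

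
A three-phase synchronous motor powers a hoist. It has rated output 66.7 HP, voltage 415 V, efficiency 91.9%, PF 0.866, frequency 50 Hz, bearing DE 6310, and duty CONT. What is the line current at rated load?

P_out = 66.7 × 746 = 49758 W
P_in = P_out / η = 49758 / 0.919 = 54144 W
I_L = P_in / (√3·V_L·cosφ) = 54144 / (1.732 × 415 × 0.866) = 87 A

87 A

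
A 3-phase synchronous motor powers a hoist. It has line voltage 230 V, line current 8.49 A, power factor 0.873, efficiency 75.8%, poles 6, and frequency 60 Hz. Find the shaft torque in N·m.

P_in = √3·V·I·cosφ = 1.732 × 230 × 8.49 × 0.873 = 2953 W
P_out = η·P_in = 0.758 × 2953 = 2238 W
n = n_s = 120×60/6 = 1200 rpm (synchronous)
ω = 2π×1200/60 = 125.7 rad/s
τ = P_out/ω = 2238/125.7 = 17.8 N·m

17.8 N·m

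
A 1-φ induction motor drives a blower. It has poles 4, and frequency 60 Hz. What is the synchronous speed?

1800 rpm

n_s = 120f/p = 120×60/4 = 1800 rpm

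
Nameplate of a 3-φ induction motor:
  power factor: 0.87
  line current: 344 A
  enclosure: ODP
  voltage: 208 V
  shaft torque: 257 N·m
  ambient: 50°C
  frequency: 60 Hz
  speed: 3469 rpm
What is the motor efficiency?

86.6 %

ω = 2π × 3469/60 = 363.3 rad/s; P_out = τω = 257 × 363.3 = 93368 W
P_in = √3·V_L·I_L·cosφ = 1.732 × 208 × 344 × 0.87 = 107817 W
η = P_out / P_in = 93368 / 107817 = 0.866 = 86.6%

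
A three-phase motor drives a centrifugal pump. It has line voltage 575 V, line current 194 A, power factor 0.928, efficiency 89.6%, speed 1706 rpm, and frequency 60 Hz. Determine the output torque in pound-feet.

663 lb·ft

P_in = √3·V·I·cosφ = 1.732 × 575 × 194 × 0.928 = 179294 W
P_out = η·P_in = 0.896 × 179294 = 160647 W
n = 1706 rpm
ω = 2π×1706/60 = 178.7 rad/s
τ = P_out/ω = 160647/178.7 = 899 N·m
In lb·ft: 899/1.356 = 663 lb·ft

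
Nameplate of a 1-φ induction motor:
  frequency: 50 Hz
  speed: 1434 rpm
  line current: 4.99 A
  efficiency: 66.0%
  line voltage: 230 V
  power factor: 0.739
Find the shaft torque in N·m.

3.73 N·m

P_in = V·I·cosφ = 230 × 4.99 × 0.739 = 848 W
P_out = η·P_in = 0.66 × 848 = 560 W
n = 1434 rpm
ω = 2π×1434/60 = 150.2 rad/s
τ = P_out/ω = 560/150.2 = 3.73 N·m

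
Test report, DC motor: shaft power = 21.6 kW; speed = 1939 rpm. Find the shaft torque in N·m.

106 N·m

ω = 2π × 1939/60 = 203.1 rad/s
τ = P/ω = 21600/203.1 = 106 N·m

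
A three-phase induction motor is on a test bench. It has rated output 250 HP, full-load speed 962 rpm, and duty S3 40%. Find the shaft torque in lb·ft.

1370 lb·ft

P_out = 250 × 746 = 186500 W
ω = 2π × 962/60 = 100.7 rad/s
τ = P_out/ω = 186500/100.7 = 1852 N·m
In lb·ft: 1852/1.356 = 1370 lb·ft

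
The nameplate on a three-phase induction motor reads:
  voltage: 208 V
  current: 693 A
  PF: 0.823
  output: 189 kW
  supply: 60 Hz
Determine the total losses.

P_in = √3·V·I·cosφ = 1.732×208×693×0.823 = 205468 W
P_out = 189000 W
Losses = P_in − P_out = 205468 − 189000 = 16468 W

16.5 kW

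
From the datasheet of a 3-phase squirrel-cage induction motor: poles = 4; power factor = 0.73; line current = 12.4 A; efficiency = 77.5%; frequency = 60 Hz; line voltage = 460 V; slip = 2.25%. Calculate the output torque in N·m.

30.3 N·m

P_in = √3·V·I·cosφ = 1.732 × 460 × 12.4 × 0.73 = 7212 W
P_out = η·P_in = 0.775 × 7212 = 5589 W
n_s = 120×60/4 = 1800 rpm; n = 1800×(1−0.0225) = 1760 rpm
ω = 2π×1760/60 = 184.3 rad/s
τ = P_out/ω = 5589/184.3 = 30.3 N·m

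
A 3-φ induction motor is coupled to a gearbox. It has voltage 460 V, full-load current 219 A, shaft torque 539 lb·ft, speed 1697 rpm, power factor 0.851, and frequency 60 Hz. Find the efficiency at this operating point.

τ = 539 lb·ft × 1.356 = 730.9 N·m
ω = 2π × 1697/60 = 177.7 rad/s; P_out = τω = 730.9 × 177.7 = 129881 W
P_in = √3·V_L·I_L·cosφ = 1.732 × 460 × 219 × 0.851 = 148484 W
η = P_out / P_in = 129881 / 148484 = 0.875 = 87.5%

87.5 %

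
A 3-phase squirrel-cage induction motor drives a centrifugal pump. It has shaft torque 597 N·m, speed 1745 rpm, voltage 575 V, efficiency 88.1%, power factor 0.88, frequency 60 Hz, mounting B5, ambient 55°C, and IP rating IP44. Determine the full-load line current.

141 A

ω = 2π×1745/60 = 182.7 rad/s; P_out = τω = 597 × 182.7 = 109072 W
P_in = P_out / η = 109072 / 0.881 = 123805 W
I_L = P_in / (√3·V_L·cosφ) = 123805 / (1.732 × 575 × 0.88) = 141 A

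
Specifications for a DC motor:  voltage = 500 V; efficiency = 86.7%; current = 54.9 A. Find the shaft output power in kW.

23.8 kW

P_in = V·I = 500 × 54.9 = 27450 W
P_out = η·P_in = 0.867 × 27450 = 23799 W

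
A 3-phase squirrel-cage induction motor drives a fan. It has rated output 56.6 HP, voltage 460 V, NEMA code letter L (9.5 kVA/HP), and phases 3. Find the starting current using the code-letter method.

S_LR = 9.5 × 56.6 = 537.7 kVA
I_LR = S_LR/(√3·V_L) = 537700/(1.732×460) = 675 A

675 A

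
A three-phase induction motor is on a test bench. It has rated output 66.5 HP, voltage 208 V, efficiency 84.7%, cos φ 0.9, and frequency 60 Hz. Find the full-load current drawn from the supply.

181 A

P_out = 66.5 × 746 = 49609 W
P_in = P_out / η = 49609 / 0.847 = 58570 W
I_L = P_in / (√3·V_L·cosφ) = 58570 / (1.732 × 208 × 0.9) = 181 A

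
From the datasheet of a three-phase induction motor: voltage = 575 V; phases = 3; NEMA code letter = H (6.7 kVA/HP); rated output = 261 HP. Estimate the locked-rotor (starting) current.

S_LR = 6.7 × 261 = 1748.7 kVA
I_LR = S_LR/(√3·V_L) = 1748700/(1.732×575) = 1760 A

1760 A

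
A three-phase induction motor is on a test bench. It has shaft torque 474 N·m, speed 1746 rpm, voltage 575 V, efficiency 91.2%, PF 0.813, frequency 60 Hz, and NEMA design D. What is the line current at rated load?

ω = 2π×1746/60 = 182.8 rad/s; P_out = τω = 474 × 182.8 = 86647 W
P_in = P_out / η = 86647 / 0.912 = 95008 W
I_L = P_in / (√3·V_L·cosφ) = 95008 / (1.732 × 575 × 0.813) = 117 A

117 A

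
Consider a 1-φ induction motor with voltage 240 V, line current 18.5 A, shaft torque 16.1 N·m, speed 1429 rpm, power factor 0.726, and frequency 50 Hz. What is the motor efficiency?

74.7 %

ω = 2π × 1429/60 = 149.6 rad/s; P_out = τω = 16.1 × 149.6 = 2409 W
P_in = V·I·cosφ = 240 × 18.5 × 0.726 = 3223 W
η = P_out / P_in = 2409 / 3223 = 0.747 = 74.7%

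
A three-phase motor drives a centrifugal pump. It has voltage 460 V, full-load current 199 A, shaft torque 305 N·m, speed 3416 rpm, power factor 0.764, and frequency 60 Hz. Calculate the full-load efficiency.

90.1 %

ω = 2π × 3416/60 = 357.7 rad/s; P_out = τω = 305 × 357.7 = 109099 W
P_in = √3·V_L·I_L·cosφ = 1.732 × 460 × 199 × 0.764 = 121130 W
η = P_out / P_in = 109099 / 121130 = 0.901 = 90.1%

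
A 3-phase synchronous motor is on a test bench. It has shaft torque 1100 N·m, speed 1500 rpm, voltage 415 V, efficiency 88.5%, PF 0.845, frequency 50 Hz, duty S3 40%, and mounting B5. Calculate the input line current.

321 A

ω = 2π×1500/60 = 157.1 rad/s; P_out = τω = 1100 × 157.1 = 172810 W
P_in = P_out / η = 172810 / 0.885 = 195266 W
I_L = P_in / (√3·V_L·cosφ) = 195266 / (1.732 × 415 × 0.845) = 321 A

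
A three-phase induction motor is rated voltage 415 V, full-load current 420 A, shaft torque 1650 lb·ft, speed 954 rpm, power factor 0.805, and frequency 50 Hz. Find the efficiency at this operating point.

τ = 1650 lb·ft × 1.356 = 2237 N·m
ω = 2π × 954/60 = 99.9 rad/s; P_out = τω = 2237 × 99.9 = 223476 W
P_in = √3·V_L·I_L·cosφ = 1.732 × 415 × 420 × 0.805 = 243020 W
η = P_out / P_in = 223476 / 243020 = 0.920 = 92.0%

92.0 %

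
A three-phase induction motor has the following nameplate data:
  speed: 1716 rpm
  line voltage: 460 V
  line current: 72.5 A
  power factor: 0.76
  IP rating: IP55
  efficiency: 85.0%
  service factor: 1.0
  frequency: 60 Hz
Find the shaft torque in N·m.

P_in = √3·V·I·cosφ = 1.732 × 460 × 72.5 × 0.76 = 43899 W
P_out = η·P_in = 0.85 × 43899 = 37314 W
n = 1716 rpm
ω = 2π×1716/60 = 179.7 rad/s
τ = P_out/ω = 37314/179.7 = 208 N·m

208 N·m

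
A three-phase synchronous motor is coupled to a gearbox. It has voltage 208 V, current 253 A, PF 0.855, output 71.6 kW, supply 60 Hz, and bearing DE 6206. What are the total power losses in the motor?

P_in = √3·V·I·cosφ = 1.732×208×253×0.855 = 77929 W
P_out = 71600 W
Losses = P_in − P_out = 77929 − 71600 = 6329 W

6330 W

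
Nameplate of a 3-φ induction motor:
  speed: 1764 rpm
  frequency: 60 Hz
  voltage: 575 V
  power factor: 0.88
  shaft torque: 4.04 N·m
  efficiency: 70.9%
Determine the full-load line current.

ω = 2π×1764/60 = 184.7 rad/s; P_out = τω = 4.04 × 184.7 = 746 W
P_in = P_out / η = 746 / 0.709 = 1052 W
I_L = P_in / (√3·V_L·cosφ) = 1052 / (1.732 × 575 × 0.88) = 1.2 A

1.2 A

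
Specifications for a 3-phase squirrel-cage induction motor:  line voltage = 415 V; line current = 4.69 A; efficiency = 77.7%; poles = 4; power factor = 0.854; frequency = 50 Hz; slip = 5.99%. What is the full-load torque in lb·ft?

P_in = √3·V·I·cosφ = 1.732 × 415 × 4.69 × 0.854 = 2879 W
P_out = η·P_in = 0.777 × 2879 = 2237 W
n_s = 120×50/4 = 1500 rpm; n = 1500×(1−0.0599) = 1410 rpm
ω = 2π×1410/60 = 147.7 rad/s
τ = P_out/ω = 2237/147.7 = 15.15 N·m
In lb·ft: 15.15/1.356 = 11.2 lb·ft

11.2 lb·ft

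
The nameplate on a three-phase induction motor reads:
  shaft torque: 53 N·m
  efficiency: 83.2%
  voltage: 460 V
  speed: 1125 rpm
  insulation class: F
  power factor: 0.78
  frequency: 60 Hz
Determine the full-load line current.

12.1 A

ω = 2π×1125/60 = 117.8 rad/s; P_out = τω = 53 × 117.8 = 6243 W
P_in = P_out / η = 6243 / 0.832 = 7504 W
I_L = P_in / (√3·V_L·cosφ) = 7504 / (1.732 × 460 × 0.78) = 12.1 A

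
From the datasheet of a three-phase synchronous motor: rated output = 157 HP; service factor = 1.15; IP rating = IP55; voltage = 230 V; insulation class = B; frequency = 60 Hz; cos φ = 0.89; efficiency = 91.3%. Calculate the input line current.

P_out = 157 × 746 = 117122 W
P_in = P_out / η = 117122 / 0.913 = 128283 W
I_L = P_in / (√3·V_L·cosφ) = 128283 / (1.732 × 230 × 0.89) = 362 A

362 A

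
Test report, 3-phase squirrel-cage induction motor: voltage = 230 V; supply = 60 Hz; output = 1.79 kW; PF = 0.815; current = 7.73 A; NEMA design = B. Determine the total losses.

720 W

P_in = √3·V·I·cosφ = 1.732×230×7.73×0.815 = 2510 W
P_out = 1790 W
Losses = P_in − P_out = 2510 − 1790 = 720 W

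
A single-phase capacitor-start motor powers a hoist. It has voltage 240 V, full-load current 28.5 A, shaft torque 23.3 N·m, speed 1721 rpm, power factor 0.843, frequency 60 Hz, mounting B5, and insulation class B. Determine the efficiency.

ω = 2π × 1721/60 = 180.2 rad/s; P_out = τω = 23.3 × 180.2 = 4199 W
P_in = V·I·cosφ = 240 × 28.5 × 0.843 = 5766 W
η = P_out / P_in = 4199 / 5766 = 0.728 = 72.8%

72.8 %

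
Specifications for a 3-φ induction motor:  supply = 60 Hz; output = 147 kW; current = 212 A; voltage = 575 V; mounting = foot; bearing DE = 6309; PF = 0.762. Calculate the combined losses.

P_in = √3·V·I·cosφ = 1.732×575×212×0.762 = 160882 W
P_out = 147000 W
Losses = P_in − P_out = 160882 − 147000 = 13882 W

13.9 kW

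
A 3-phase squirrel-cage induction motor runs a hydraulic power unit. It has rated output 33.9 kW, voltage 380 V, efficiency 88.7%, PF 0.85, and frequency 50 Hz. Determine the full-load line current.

P_out = 33.9 kW = 33900 W
P_in = P_out / η = 33900 / 0.887 = 38219 W
I_L = P_in / (√3·V_L·cosφ) = 38219 / (1.732 × 380 × 0.85) = 68.3 A

68.3 A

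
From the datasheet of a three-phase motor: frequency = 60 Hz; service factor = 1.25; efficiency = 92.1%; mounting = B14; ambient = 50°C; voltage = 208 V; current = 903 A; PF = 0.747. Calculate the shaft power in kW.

P_in = √3·V·I·cosφ = 1.732 × 208 × 903 × 0.747 = 243007 W
P_out = η·P_in = 0.921 × 243007 = 223809 W

224 kW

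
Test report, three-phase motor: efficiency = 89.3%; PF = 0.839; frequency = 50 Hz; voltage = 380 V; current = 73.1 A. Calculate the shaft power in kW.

36 kW

P_in = √3·V·I·cosφ = 1.732 × 380 × 73.1 × 0.839 = 40366 W
P_out = η·P_in = 0.893 × 40366 = 36047 W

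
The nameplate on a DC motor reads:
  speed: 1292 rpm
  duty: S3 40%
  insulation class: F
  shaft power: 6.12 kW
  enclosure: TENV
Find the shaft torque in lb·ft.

33.4 lb·ft

ω = 2π × 1292/60 = 135.3 rad/s
τ = P/ω = 6120/135.3 = 45.23 N·m
In lb·ft: 45.23/1.356 = 33.4 lb·ft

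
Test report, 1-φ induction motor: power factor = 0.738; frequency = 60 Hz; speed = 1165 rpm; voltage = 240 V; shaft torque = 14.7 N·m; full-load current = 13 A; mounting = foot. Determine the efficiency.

77.9 %

ω = 2π × 1165/60 = 122 rad/s; P_out = τω = 14.7 × 122 = 1793 W
P_in = V·I·cosφ = 240 × 13 × 0.738 = 2303 W
η = P_out / P_in = 1793 / 2303 = 0.779 = 77.9%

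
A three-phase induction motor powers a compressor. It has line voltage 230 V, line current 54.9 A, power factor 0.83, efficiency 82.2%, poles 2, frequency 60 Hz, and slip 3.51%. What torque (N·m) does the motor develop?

P_in = √3·V·I·cosφ = 1.732 × 230 × 54.9 × 0.83 = 18152 W
P_out = η·P_in = 0.822 × 18152 = 14921 W
n_s = 120×60/2 = 3600 rpm; n = 3600×(1−0.0351) = 3474 rpm
ω = 2π×3474/60 = 363.8 rad/s
τ = P_out/ω = 14921/363.8 = 41 N·m

41 N·m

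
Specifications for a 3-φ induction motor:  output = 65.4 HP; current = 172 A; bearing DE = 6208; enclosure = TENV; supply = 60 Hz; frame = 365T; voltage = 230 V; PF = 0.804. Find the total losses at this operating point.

6.3 kW

P_in = √3·V·I·cosφ = 1.732×230×172×0.804 = 55088 W
P_out = 65.4×746 = 48788 W
Losses = P_in − P_out = 55088 − 48788 = 6300 W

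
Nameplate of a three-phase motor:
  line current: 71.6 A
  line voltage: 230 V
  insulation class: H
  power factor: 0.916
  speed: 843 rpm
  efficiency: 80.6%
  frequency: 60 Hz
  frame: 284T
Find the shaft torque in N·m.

P_in = √3·V·I·cosφ = 1.732 × 230 × 71.6 × 0.916 = 26127 W
P_out = η·P_in = 0.806 × 26127 = 21058 W
n = 843 rpm
ω = 2π×843/60 = 88.28 rad/s
τ = P_out/ω = 21058/88.28 = 239 N·m

239 N·m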